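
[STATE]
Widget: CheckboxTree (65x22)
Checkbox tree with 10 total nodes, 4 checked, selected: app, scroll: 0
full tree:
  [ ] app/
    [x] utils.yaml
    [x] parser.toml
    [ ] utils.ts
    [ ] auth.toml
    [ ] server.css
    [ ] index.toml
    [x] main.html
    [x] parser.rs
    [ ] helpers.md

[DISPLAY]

>[-] app/                                                        
   [x] utils.yaml                                                
   [x] parser.toml                                               
   [ ] utils.ts                                                  
   [ ] auth.toml                                                 
   [ ] server.css                                                
   [ ] index.toml                                                
   [x] main.html                                                 
   [x] parser.rs                                                 
   [ ] helpers.md                                                
                                                                 
                                                                 
                                                                 
                                                                 
                                                                 
                                                                 
                                                                 
                                                                 
                                                                 
                                                                 
                                                                 
                                                                 


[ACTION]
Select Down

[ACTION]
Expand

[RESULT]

 [-] app/                                                        
>  [x] utils.yaml                                                
   [x] parser.toml                                               
   [ ] utils.ts                                                  
   [ ] auth.toml                                                 
   [ ] server.css                                                
   [ ] index.toml                                                
   [x] main.html                                                 
   [x] parser.rs                                                 
   [ ] helpers.md                                                
                                                                 
                                                                 
                                                                 
                                                                 
                                                                 
                                                                 
                                                                 
                                                                 
                                                                 
                                                                 
                                                                 
                                                                 


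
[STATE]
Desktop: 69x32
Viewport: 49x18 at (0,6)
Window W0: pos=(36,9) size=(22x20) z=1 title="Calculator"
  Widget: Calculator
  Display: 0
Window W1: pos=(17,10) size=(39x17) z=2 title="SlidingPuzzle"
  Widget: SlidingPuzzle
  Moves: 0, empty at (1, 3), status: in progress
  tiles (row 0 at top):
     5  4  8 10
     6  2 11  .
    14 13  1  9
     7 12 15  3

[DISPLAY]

                                                 
                                                 
                                                 
                                    ┏━━━━━━━━━━━━
                 ┏━━━━━━━━━━━━━━━━━━━━━━━━━━━━━━━
                 ┃ SlidingPuzzle                 
                 ┠───────────────────────────────
                 ┃┌────┬────┬────┬────┐          
                 ┃│  5 │  4 │  8 │ 10 │          
                 ┃├────┼────┼────┼────┤          
                 ┃│  6 │  2 │ 11 │    │          
                 ┃├────┼────┼────┼────┤          
                 ┃│ 14 │ 13 │  1 │  9 │          
                 ┃├────┼────┼────┼────┤          
                 ┃│  7 │ 12 │ 15 │  3 │          
                 ┃└────┴────┴────┴────┘          
                 ┃Moves: 0                       
                 ┃                               


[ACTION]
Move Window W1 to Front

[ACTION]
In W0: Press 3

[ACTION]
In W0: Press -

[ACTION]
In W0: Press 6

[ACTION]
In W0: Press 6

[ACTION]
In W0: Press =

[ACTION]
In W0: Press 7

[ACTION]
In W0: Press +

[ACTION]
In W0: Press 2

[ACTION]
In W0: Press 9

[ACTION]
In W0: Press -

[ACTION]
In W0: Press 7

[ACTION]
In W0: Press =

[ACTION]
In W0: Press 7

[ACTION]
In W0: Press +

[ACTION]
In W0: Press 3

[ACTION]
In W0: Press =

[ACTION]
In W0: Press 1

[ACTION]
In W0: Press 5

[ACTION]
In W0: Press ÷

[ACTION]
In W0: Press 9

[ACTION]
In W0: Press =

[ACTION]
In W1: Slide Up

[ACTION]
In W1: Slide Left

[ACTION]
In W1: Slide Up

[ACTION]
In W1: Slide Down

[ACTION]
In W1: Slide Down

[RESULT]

                                                 
                                                 
                                                 
                                    ┏━━━━━━━━━━━━
                 ┏━━━━━━━━━━━━━━━━━━━━━━━━━━━━━━━
                 ┃ SlidingPuzzle                 
                 ┠───────────────────────────────
                 ┃┌────┬────┬────┬────┐          
                 ┃│  5 │  4 │  8 │ 10 │          
                 ┃├────┼────┼────┼────┤          
                 ┃│  6 │  2 │ 11 │    │          
                 ┃├────┼────┼────┼────┤          
                 ┃│ 14 │ 13 │  1 │  9 │          
                 ┃├────┼────┼────┼────┤          
                 ┃│  7 │ 12 │ 15 │  3 │          
                 ┃└────┴────┴────┴────┘          
                 ┃Moves: 4                       
                 ┃                               


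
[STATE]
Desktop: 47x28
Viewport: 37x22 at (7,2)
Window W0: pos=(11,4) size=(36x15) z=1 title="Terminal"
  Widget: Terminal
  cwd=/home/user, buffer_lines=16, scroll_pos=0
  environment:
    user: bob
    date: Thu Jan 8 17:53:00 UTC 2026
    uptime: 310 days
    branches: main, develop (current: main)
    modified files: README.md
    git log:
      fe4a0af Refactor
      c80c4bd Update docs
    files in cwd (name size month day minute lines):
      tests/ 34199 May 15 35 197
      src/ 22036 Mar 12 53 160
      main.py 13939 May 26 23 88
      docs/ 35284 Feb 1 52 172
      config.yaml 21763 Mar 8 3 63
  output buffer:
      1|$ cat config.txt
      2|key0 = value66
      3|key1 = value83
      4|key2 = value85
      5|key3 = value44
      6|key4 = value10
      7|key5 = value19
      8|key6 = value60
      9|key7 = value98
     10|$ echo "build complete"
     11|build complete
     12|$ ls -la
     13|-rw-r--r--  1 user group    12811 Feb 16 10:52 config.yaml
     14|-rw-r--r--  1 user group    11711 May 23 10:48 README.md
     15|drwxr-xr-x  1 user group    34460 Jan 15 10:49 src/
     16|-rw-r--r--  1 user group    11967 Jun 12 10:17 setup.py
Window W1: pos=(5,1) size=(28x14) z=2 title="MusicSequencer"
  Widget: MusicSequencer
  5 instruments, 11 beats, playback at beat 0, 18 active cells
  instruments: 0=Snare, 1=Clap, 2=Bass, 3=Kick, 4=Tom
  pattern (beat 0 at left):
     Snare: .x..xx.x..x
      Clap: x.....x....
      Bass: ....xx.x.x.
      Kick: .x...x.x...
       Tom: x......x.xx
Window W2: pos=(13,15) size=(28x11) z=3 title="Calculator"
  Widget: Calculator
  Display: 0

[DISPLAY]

MusicSequencer           ┃           
─────────────────────────┨           
     ▼1234567890         ┃━━━━━━━━━━━
Snare·█··██·█··█         ┃           
 Clap█·····█····         ┃───────────
 Bass····██·█·█·         ┃           
 Kick·█···█·█···         ┃           
  Tom█······█·██         ┃           
                         ┃           
                         ┃           
                         ┃           
                         ┃           
━━━━━━━━━━━━━━━━━━━━━━━━━┛           
    ┃k┏━━━━━━━━━━━━━━━━━━━━━━━━━━┓   
    ┃$┃ Calculator               ┃   
    ┃b┠──────────────────────────┨   
    ┗━┃                         0┃━━━
      ┃┌───┬───┬───┬───┐         ┃   
      ┃│ 7 │ 8 │ 9 │ ÷ │         ┃   
      ┃├───┼───┼───┼───┤         ┃   
      ┃│ 4 │ 5 │ 6 │ × │         ┃   
      ┃├───┼───┼───┼───┤         ┃   


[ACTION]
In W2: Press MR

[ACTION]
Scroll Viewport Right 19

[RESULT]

icSequencer           ┃              
──────────────────────┨              
  ▼1234567890         ┃━━━━━━━━━━━━━┓
re·█··██·█··█         ┃             ┃
ap█·····█····         ┃─────────────┨
ss····██·█·█·         ┃             ┃
ck·█···█·█···         ┃             ┃
om█······█·██         ┃             ┃
                      ┃             ┃
                      ┃             ┃
                      ┃             ┃
                      ┃             ┃
━━━━━━━━━━━━━━━━━━━━━━┛             ┃
 ┃k┏━━━━━━━━━━━━━━━━━━━━━━━━━━┓     ┃
 ┃$┃ Calculator               ┃     ┃
 ┃b┠──────────────────────────┨     ┃
 ┗━┃                         0┃━━━━━┛
   ┃┌───┬───┬───┬───┐         ┃      
   ┃│ 7 │ 8 │ 9 │ ÷ │         ┃      
   ┃├───┼───┼───┼───┤         ┃      
   ┃│ 4 │ 5 │ 6 │ × │         ┃      
   ┃├───┼───┼───┼───┤         ┃      


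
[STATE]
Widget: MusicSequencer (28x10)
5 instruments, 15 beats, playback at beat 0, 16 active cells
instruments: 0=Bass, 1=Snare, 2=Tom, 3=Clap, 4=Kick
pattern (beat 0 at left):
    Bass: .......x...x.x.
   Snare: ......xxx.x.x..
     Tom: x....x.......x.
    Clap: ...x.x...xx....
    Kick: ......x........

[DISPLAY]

      ▼12345678901234       
  Bass·······█···█·█·       
 Snare······███·█·█··       
   Tom█····█·······█·       
  Clap···█·█···██····       
  Kick······█········       
                            
                            
                            
                            


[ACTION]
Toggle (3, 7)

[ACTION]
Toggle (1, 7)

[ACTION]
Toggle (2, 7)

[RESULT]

      ▼12345678901234       
  Bass·······█···█·█·       
 Snare······█·█·█·█··       
   Tom█····█·█·····█·       
  Clap···█·█·█·██····       
  Kick······█········       
                            
                            
                            
                            


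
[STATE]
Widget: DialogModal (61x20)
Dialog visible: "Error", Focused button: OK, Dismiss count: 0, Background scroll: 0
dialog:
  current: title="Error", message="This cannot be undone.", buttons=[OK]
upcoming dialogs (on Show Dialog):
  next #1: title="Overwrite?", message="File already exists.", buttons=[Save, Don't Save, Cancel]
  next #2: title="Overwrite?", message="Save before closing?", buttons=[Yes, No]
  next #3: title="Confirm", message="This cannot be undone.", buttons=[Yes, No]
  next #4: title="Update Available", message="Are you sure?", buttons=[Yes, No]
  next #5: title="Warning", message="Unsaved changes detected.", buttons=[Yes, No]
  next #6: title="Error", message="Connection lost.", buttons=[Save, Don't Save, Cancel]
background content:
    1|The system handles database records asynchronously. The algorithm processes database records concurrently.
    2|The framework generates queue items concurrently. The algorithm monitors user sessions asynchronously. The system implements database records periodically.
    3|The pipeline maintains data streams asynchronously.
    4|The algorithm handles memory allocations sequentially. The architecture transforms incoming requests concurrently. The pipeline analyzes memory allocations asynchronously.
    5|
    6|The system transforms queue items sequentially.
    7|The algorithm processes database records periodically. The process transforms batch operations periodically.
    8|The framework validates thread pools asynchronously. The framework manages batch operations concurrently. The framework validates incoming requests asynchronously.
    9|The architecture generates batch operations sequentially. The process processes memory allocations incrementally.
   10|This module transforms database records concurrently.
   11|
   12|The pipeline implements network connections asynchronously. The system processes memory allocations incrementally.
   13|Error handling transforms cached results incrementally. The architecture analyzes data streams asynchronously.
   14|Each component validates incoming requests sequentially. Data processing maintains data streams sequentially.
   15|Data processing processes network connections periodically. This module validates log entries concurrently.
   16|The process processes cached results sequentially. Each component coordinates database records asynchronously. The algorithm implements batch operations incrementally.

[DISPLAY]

The system handles database records asynchronously. The algor
The framework generates queue items concurrently. The algorit
The pipeline maintains data streams asynchronously.          
The algorithm handles memory allocations sequentially. The ar
                                                             
The system transforms queue items sequentially.              
The algorithm processes database records periodically. The pr
The framework val┌────────────────────────┐ronously. The fram
The architecture │         Error          │ sequentially. The
This module trans│ This cannot be undone. │currently.        
                 │          [OK]          │                  
The pipeline impl└────────────────────────┘ asynchronously. T
Error handling transforms cached results incrementally. The a
Each component validates incoming requests sequentially. Data
Data processing processes network connections periodically. T
The process processes cached results sequentially. Each compo
                                                             
                                                             
                                                             
                                                             


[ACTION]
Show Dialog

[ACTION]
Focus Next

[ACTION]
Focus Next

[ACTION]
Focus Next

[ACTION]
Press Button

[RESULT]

The system handles database records asynchronously. The algor
The framework generates queue items concurrently. The algorit
The pipeline maintains data streams asynchronously.          
The algorithm handles memory allocations sequentially. The ar
                                                             
The system transforms queue items sequentially.              
The algorithm processes database records periodically. The pr
The framework validates thread pools asynchronously. The fram
The architecture generates batch operations sequentially. The
This module transforms database records concurrently.        
                                                             
The pipeline implements network connections asynchronously. T
Error handling transforms cached results incrementally. The a
Each component validates incoming requests sequentially. Data
Data processing processes network connections periodically. T
The process processes cached results sequentially. Each compo
                                                             
                                                             
                                                             
                                                             


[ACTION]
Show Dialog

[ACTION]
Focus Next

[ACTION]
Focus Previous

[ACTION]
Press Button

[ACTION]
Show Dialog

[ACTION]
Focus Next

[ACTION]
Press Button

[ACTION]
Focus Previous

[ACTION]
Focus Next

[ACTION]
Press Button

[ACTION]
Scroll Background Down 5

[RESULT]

The system transforms queue items sequentially.              
The algorithm processes database records periodically. The pr
The framework validates thread pools asynchronously. The fram
The architecture generates batch operations sequentially. The
This module transforms database records concurrently.        
                                                             
The pipeline implements network connections asynchronously. T
Error handling transforms cached results incrementally. The a
Each component validates incoming requests sequentially. Data
Data processing processes network connections periodically. T
The process processes cached results sequentially. Each compo
                                                             
                                                             
                                                             
                                                             
                                                             
                                                             
                                                             
                                                             
                                                             


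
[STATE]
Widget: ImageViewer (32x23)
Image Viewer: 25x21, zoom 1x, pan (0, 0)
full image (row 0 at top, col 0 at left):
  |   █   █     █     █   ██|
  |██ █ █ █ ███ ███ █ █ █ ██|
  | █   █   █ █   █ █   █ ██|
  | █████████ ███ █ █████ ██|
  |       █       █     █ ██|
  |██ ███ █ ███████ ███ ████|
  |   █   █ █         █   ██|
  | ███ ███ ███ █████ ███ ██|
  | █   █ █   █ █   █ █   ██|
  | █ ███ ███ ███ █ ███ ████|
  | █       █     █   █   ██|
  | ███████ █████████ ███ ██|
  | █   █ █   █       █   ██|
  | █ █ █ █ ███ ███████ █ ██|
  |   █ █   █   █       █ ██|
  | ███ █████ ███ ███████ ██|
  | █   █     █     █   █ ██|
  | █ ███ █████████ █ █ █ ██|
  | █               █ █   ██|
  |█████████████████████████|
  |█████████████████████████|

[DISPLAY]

   █   █     █     █   ██       
██ █ █ █ ███ ███ █ █ █ ██       
 █   █   █ █   █ █   █ ██       
 █████████ ███ █ █████ ██       
       █       █     █ ██       
██ ███ █ ███████ ███ ████       
   █   █ █         █   ██       
 ███ ███ ███ █████ ███ ██       
 █   █ █   █ █   █ █   ██       
 █ ███ ███ ███ █ ███ ████       
 █       █     █   █   ██       
 ███████ █████████ ███ ██       
 █   █ █   █       █   ██       
 █ █ █ █ ███ ███████ █ ██       
   █ █   █   █       █ ██       
 ███ █████ ███ ███████ ██       
 █   █     █     █   █ ██       
 █ ███ █████████ █ █ █ ██       
 █               █ █   ██       
█████████████████████████       
█████████████████████████       
                                
                                


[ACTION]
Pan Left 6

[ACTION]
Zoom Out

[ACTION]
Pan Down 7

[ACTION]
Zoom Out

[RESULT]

 ███ ███ ███ █████ ███ ██       
 █   █ █   █ █   █ █   ██       
 █ ███ ███ ███ █ ███ ████       
 █       █     █   █   ██       
 ███████ █████████ ███ ██       
 █   █ █   █       █   ██       
 █ █ █ █ ███ ███████ █ ██       
   █ █   █   █       █ ██       
 ███ █████ ███ ███████ ██       
 █   █     █     █   █ ██       
 █ ███ █████████ █ █ █ ██       
 █               █ █   ██       
█████████████████████████       
█████████████████████████       
                                
                                
                                
                                
                                
                                
                                
                                
                                


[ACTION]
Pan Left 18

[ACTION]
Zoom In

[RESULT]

  ██████████████████  ██████  ██
              ██              ██
              ██              ██
████  ██████  ██  ██████████████
████  ██████  ██  ██████████████
      ██      ██  ██            
      ██      ██  ██            
  ██████  ██████  ██████  ██████
  ██████  ██████  ██████  ██████
  ██      ██  ██      ██  ██    
  ██      ██  ██      ██  ██    
  ██  ██████  ██████  ██████  ██
  ██  ██████  ██████  ██████  ██
  ██              ██          ██
  ██              ██          ██
  ██████████████  ██████████████
  ██████████████  ██████████████
  ██      ██  ██      ██        
  ██      ██  ██      ██        
  ██  ██  ██  ██  ██████  ██████
  ██  ██  ██  ██  ██████  ██████
      ██  ██      ██      ██    
      ██  ██      ██      ██    


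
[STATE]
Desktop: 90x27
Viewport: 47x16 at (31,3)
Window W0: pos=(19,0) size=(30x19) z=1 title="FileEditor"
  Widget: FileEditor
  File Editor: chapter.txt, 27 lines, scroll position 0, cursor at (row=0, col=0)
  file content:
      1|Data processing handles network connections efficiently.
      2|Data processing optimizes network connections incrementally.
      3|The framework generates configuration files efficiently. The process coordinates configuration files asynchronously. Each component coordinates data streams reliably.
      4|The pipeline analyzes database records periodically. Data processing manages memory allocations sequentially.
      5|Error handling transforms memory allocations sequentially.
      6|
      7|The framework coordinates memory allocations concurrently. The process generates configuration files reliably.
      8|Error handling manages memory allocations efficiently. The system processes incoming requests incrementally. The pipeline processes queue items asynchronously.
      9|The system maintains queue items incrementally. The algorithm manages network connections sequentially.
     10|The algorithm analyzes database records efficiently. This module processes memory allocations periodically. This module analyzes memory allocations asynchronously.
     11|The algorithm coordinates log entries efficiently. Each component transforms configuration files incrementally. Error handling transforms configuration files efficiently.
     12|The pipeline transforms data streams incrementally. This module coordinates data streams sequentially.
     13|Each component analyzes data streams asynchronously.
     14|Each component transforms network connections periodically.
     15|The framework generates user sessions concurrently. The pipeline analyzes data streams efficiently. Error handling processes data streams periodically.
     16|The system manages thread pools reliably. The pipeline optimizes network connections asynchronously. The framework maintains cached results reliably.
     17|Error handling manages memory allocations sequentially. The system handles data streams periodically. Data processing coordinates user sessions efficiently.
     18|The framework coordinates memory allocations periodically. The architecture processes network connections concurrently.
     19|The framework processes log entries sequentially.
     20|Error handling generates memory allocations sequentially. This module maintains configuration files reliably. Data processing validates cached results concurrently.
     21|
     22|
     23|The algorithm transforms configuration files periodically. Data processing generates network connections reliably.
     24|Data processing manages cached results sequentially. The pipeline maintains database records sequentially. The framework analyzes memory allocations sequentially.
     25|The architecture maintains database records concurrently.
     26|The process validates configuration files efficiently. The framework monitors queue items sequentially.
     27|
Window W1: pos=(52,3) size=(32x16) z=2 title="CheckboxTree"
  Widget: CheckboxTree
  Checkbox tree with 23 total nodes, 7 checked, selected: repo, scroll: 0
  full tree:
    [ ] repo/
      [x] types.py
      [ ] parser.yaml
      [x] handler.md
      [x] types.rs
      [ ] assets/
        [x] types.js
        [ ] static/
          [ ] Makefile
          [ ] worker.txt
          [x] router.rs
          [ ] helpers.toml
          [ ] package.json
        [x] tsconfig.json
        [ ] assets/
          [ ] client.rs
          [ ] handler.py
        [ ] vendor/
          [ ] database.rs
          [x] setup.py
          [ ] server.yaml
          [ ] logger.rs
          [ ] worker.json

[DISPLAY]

sing handles net▲┃   ┏━━━━━━━━━━━━━━━━━━━━━━━━━
sing optimizes n█┃   ┃ CheckboxTree            
rk generates con░┃   ┠─────────────────────────
e analyzes datab░┃   ┃>[-] repo/               
ing transforms m░┃   ┃   [x] types.py          
                ░┃   ┃   [ ] parser.yaml       
rk coordinates m░┃   ┃   [x] handler.md        
ing manages memo░┃   ┃   [x] types.rs          
maintains queue ░┃   ┃   [-] assets/           
hm analyzes data░┃   ┃     [x] types.js        
hm coordinates l░┃   ┃     [-] static/         
e transforms dat░┃   ┃       [ ] Makefile      
ent analyzes dat░┃   ┃       [ ] worker.txt    
ent transforms n░┃   ┃       [x] router.rs     
rk generates use▼┃   ┃       [ ] helpers.toml  
━━━━━━━━━━━━━━━━━┛   ┗━━━━━━━━━━━━━━━━━━━━━━━━━


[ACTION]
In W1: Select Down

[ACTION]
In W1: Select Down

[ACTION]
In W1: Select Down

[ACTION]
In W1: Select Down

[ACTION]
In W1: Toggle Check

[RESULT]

sing handles net▲┃   ┏━━━━━━━━━━━━━━━━━━━━━━━━━
sing optimizes n█┃   ┃ CheckboxTree            
rk generates con░┃   ┠─────────────────────────
e analyzes datab░┃   ┃ [-] repo/               
ing transforms m░┃   ┃   [x] types.py          
                ░┃   ┃   [ ] parser.yaml       
rk coordinates m░┃   ┃   [x] handler.md        
ing manages memo░┃   ┃>  [ ] types.rs          
maintains queue ░┃   ┃   [-] assets/           
hm analyzes data░┃   ┃     [x] types.js        
hm coordinates l░┃   ┃     [-] static/         
e transforms dat░┃   ┃       [ ] Makefile      
ent analyzes dat░┃   ┃       [ ] worker.txt    
ent transforms n░┃   ┃       [x] router.rs     
rk generates use▼┃   ┃       [ ] helpers.toml  
━━━━━━━━━━━━━━━━━┛   ┗━━━━━━━━━━━━━━━━━━━━━━━━━


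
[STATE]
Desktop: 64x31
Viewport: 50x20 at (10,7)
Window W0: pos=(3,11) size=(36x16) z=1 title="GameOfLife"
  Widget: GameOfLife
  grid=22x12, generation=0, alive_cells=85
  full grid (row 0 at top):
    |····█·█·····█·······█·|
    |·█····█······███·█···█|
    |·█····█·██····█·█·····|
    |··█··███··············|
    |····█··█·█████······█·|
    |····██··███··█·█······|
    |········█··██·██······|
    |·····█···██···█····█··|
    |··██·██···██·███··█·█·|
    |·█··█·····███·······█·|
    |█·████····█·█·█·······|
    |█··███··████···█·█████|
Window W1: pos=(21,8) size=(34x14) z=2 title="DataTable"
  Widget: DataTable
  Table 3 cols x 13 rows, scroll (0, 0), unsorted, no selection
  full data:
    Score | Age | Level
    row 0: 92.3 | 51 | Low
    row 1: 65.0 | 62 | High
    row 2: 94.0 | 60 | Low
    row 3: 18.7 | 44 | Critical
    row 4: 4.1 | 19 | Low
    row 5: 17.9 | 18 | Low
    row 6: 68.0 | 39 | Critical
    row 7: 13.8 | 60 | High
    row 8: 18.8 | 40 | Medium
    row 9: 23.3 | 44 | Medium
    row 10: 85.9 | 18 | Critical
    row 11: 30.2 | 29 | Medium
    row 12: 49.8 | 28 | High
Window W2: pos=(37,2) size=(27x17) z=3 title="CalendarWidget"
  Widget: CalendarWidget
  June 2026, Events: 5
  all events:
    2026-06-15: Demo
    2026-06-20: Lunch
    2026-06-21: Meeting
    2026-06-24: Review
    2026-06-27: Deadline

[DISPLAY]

                           ┃ 1  2  3  4  5  6  7  
           ┏━━━━━━━━━━━━━━━┃ 8  9 10 11 12 13 14  
           ┃ DataTable     ┃15* 16 17 18 19 20* 21
           ┠───────────────┃22 23 24* 25 26 27* 28
━━━━━━━━━━━┃Score│Age│Level┃29 30                 
fLife      ┃─────┼───┼─────┃                      
───────────┃92.3 │51 │Low  ┃                      
           ┃65.0 │62 │High ┃                      
█·····█····┃94.0 │60 │Low  ┃                      
█······███·┃18.7 │44 │Criti┃                      
█·██····█·█┃4.1  │19 │Low  ┃                      
██·········┃17.9 │18 │Low  ┗━━━━━━━━━━━━━━━━━━━━━━
·█·█████···┃68.0 │39 │Critical              ┃     
··███··█·█·┃13.8 │60 │High                  ┃     
··█··██·██·┗━━━━━━━━━━━━━━━━━━━━━━━━━━━━━━━━┛     
···██···█····█··            ┃                     
█···██·███··█·█·            ┃                     
····███·······█·            ┃                     
····█·█·█·······            ┃                     
━━━━━━━━━━━━━━━━━━━━━━━━━━━━┛                     


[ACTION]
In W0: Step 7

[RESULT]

                           ┃ 1  2  3  4  5  6  7  
           ┏━━━━━━━━━━━━━━━┃ 8  9 10 11 12 13 14  
           ┃ DataTable     ┃15* 16 17 18 19 20* 21
           ┠───────────────┃22 23 24* 25 26 27* 28
━━━━━━━━━━━┃Score│Age│Level┃29 30                 
fLife      ┃─────┼───┼─────┃                      
───────────┃92.3 │51 │Low  ┃                      
           ┃65.0 │62 │High ┃                      
···········┃94.0 │60 │Low  ┃                      
···········┃18.7 │44 │Criti┃                      
···········┃4.1  │19 │Low  ┃                      
·······███·┃17.9 │18 │Low  ┗━━━━━━━━━━━━━━━━━━━━━━
·······█·█·┃68.0 │39 │Critical              ┃     
······██·██┃13.8 │60 │High                  ┃     
███····█··█┗━━━━━━━━━━━━━━━━━━━━━━━━━━━━━━━━┛     
·██·····█·█████·            ┃                     
·······██·█████·            ┃                     
············█·█·            ┃                     
············██··            ┃                     
━━━━━━━━━━━━━━━━━━━━━━━━━━━━┛                     


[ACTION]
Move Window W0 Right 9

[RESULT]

                           ┃ 1  2  3  4  5  6  7  
           ┏━━━━━━━━━━━━━━━┃ 8  9 10 11 12 13 14  
           ┃ DataTable     ┃15* 16 17 18 19 20* 21
           ┠───────────────┃22 23 24* 25 26 27* 28
  ┏━━━━━━━━┃Score│Age│Level┃29 30                 
  ┃ GameOfL┃─────┼───┼─────┃                      
  ┠────────┃92.3 │51 │Low  ┃                      
  ┃Gen: 7  ┃65.0 │62 │High ┃                      
  ┃········┃94.0 │60 │Low  ┃                      
  ┃···█····┃18.7 │44 │Criti┃                      
  ┃··█·█···┃4.1  │19 │Low  ┃                      
  ┃·█···█··┃17.9 │18 │Low  ┗━━━━━━━━━━━━━━━━━━━━━━
  ┃·█··█···┃68.0 │39 │Critical              ┃     
  ┃········┃13.8 │60 │High                  ┃     
  ┃····█·██┗━━━━━━━━━━━━━━━━━━━━━━━━━━━━━━━━┛     
  ┃·██··█·██·····█·█████·            ┃            
  ┃·············██·█████·            ┃            
  ┃█·················█·█·            ┃            
  ┃█·█···············██··            ┃            
  ┗━━━━━━━━━━━━━━━━━━━━━━━━━━━━━━━━━━┛            


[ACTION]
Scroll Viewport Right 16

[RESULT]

                       ┃ 1  2  3  4  5  6  7     ┃
       ┏━━━━━━━━━━━━━━━┃ 8  9 10 11 12 13 14     ┃
       ┃ DataTable     ┃15* 16 17 18 19 20* 21*  ┃
       ┠───────────────┃22 23 24* 25 26 27* 28   ┃
━━━━━━━┃Score│Age│Level┃29 30                    ┃
GameOfL┃─────┼───┼─────┃                         ┃
───────┃92.3 │51 │Low  ┃                         ┃
en: 7  ┃65.0 │62 │High ┃                         ┃
·······┃94.0 │60 │Low  ┃                         ┃
··█····┃18.7 │44 │Criti┃                         ┃
·█·█···┃4.1  │19 │Low  ┃                         ┃
█···█··┃17.9 │18 │Low  ┗━━━━━━━━━━━━━━━━━━━━━━━━━┛
█··█···┃68.0 │39 │Critical              ┃         
·······┃13.8 │60 │High                  ┃         
···█·██┗━━━━━━━━━━━━━━━━━━━━━━━━━━━━━━━━┛         
██··█·██·····█·█████·            ┃                
············██·█████·            ┃                
·················█·█·            ┃                
·█···············██··            ┃                
━━━━━━━━━━━━━━━━━━━━━━━━━━━━━━━━━┛                


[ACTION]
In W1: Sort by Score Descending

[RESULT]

                       ┃ 1  2  3  4  5  6  7     ┃
       ┏━━━━━━━━━━━━━━━┃ 8  9 10 11 12 13 14     ┃
       ┃ DataTable     ┃15* 16 17 18 19 20* 21*  ┃
       ┠───────────────┃22 23 24* 25 26 27* 28   ┃
━━━━━━━┃Scor▼│Age│Level┃29 30                    ┃
GameOfL┃─────┼───┼─────┃                         ┃
───────┃94.0 │60 │Low  ┃                         ┃
en: 7  ┃92.3 │51 │Low  ┃                         ┃
·······┃85.9 │18 │Criti┃                         ┃
··█····┃68.0 │39 │Criti┃                         ┃
·█·█···┃65.0 │62 │High ┃                         ┃
█···█··┃49.8 │28 │High ┗━━━━━━━━━━━━━━━━━━━━━━━━━┛
█··█···┃30.2 │29 │Medium                ┃         
·······┃23.3 │44 │Medium                ┃         
···█·██┗━━━━━━━━━━━━━━━━━━━━━━━━━━━━━━━━┛         
██··█·██·····█·█████·            ┃                
············██·█████·            ┃                
·················█·█·            ┃                
·█···············██··            ┃                
━━━━━━━━━━━━━━━━━━━━━━━━━━━━━━━━━┛                


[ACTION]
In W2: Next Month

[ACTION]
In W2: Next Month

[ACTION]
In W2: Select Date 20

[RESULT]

                       ┃                1  2     ┃
       ┏━━━━━━━━━━━━━━━┃ 3  4  5  6  7  8  9     ┃
       ┃ DataTable     ┃10 11 12 13 14 15 16     ┃
       ┠───────────────┃17 18 19 [20] 21 22 23   ┃
━━━━━━━┃Scor▼│Age│Level┃24 25 26 27 28 29 30     ┃
GameOfL┃─────┼───┼─────┃31                       ┃
───────┃94.0 │60 │Low  ┃                         ┃
en: 7  ┃92.3 │51 │Low  ┃                         ┃
·······┃85.9 │18 │Criti┃                         ┃
··█····┃68.0 │39 │Criti┃                         ┃
·█·█···┃65.0 │62 │High ┃                         ┃
█···█··┃49.8 │28 │High ┗━━━━━━━━━━━━━━━━━━━━━━━━━┛
█··█···┃30.2 │29 │Medium                ┃         
·······┃23.3 │44 │Medium                ┃         
···█·██┗━━━━━━━━━━━━━━━━━━━━━━━━━━━━━━━━┛         
██··█·██·····█·█████·            ┃                
············██·█████·            ┃                
·················█·█·            ┃                
·█···············██··            ┃                
━━━━━━━━━━━━━━━━━━━━━━━━━━━━━━━━━┛                
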